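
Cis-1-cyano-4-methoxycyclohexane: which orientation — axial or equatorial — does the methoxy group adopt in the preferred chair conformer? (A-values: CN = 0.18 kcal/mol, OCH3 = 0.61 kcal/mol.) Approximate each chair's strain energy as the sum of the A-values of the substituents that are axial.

C1 and C4 have opposite parity, so for the cis isomer the two substituents are one axial and one equatorial in each chair.
Chair I (cyano axial, methoxy equatorial): E = 0.18 kcal/mol.
Chair II (cyano equatorial, methoxy axial): E = 0.61 kcal/mol.
Chair I is the more stable (lower-energy) conformer, and in that chair the methoxy group is equatorial.

equatorial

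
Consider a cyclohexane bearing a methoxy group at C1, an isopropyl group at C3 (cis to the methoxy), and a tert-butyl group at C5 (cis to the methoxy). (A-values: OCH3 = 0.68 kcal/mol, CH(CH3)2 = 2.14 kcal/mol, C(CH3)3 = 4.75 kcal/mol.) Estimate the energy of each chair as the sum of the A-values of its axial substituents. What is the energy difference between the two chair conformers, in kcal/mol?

Chair I (methoxy axial, isopropyl axial, tert-butyl axial): E = 7.57 kcal/mol.
Chair II (methoxy equatorial, isopropyl equatorial, tert-butyl equatorial): E = 0.00 kcal/mol.
ΔE = 7.57 − 0.00 = 7.57 kcal/mol; chair II is more stable.

7.57 kcal/mol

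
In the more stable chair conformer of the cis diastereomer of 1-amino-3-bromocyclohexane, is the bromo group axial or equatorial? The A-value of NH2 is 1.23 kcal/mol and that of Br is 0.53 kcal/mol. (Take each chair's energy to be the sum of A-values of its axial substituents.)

equatorial

C1 and C3 have the same parity, so for the cis isomer the two substituents are e,e in one chair and a,a in the other.
Chair I (amino axial, bromo axial): E = 1.76 kcal/mol.
Chair II (amino equatorial, bromo equatorial): E = 0.00 kcal/mol.
Chair II is the more stable (lower-energy) conformer, and in that chair the bromo group is equatorial.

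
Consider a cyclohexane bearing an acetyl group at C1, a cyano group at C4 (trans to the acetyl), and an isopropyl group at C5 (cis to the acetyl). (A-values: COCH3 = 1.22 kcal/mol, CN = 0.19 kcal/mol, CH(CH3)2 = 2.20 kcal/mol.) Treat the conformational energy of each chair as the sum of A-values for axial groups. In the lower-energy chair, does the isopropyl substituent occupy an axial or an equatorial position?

Chair I (acetyl axial, cyano axial, isopropyl axial): E = 3.61 kcal/mol.
Chair II (acetyl equatorial, cyano equatorial, isopropyl equatorial): E = 0.00 kcal/mol.
Chair II is the more stable (lower-energy) conformer, and in that chair the isopropyl group is equatorial.

equatorial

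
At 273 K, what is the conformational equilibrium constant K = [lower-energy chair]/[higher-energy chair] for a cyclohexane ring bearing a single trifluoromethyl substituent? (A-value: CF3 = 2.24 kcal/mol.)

K ≈ 62.1

One chair has the trifluoromethyl group axial (E = 2.24 kcal/mol) and the other has it equatorial (E = 0).
ΔG = 2.24 kcal/mol between the two chairs.
K = exp(ΔG/RT) with R = 1.987×10⁻³ kcal mol⁻¹ K⁻¹ and T = 273 K gives K ≈ 62.1.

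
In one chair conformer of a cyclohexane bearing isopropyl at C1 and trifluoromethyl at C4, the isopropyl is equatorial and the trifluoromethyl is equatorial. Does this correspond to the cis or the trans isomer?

C1 and C4 have opposite parity, so their axial bonds point in opposite directions.
With opposite-parity carbons, two substituents on the same face are one axial and one equatorial; opposite faces give both axial or both equatorial.
Here the groups are equatorial/equatorial → opposite face → trans.

trans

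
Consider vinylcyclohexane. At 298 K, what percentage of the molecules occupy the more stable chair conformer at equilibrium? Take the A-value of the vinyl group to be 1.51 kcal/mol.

One chair has the vinyl group axial (E = 1.51 kcal/mol) and the other has it equatorial (E = 0).
ΔG = 1.51 kcal/mol between the two chairs.
K = exp(ΔG/RT) with R = 1.987×10⁻³ kcal mol⁻¹ K⁻¹ and T = 298 K gives K ≈ 12.8.
Fraction in the lower-energy chair = K/(K+1) = 92.8%.

92.8%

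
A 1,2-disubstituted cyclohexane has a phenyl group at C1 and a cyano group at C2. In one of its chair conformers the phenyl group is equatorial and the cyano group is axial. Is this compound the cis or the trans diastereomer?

cis

C1 and C2 have opposite parity, so their axial bonds point in opposite directions.
With opposite-parity carbons, two substituents on the same face are one axial and one equatorial; opposite faces give both axial or both equatorial.
Here the groups are equatorial/axial → same face → cis.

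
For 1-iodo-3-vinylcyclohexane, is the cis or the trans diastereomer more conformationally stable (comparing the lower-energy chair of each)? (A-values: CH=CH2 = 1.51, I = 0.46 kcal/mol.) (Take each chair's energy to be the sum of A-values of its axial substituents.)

At 1,3 positions (parity same): cis → (e,e or a,a); trans → (a,e or e,a).
Best chair for cis: E = 0.00 kcal/mol; best chair for trans: E = 0.46 kcal/mol.
The cis isomer is lower by 0.46 kcal/mol.

cis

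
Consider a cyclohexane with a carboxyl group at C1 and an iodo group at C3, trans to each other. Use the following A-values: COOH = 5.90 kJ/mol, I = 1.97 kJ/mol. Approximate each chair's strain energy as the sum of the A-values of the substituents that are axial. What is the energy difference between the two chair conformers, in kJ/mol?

3.93 kJ/mol

C1 and C3 have the same parity, so for the trans isomer the two substituents are one axial and one equatorial in each chair.
Chair I (carboxyl axial, iodo equatorial): E = 5.90 kJ/mol.
Chair II (carboxyl equatorial, iodo axial): E = 1.97 kJ/mol.
ΔE = 5.90 − 1.97 = 3.93 kJ/mol; chair II is more stable.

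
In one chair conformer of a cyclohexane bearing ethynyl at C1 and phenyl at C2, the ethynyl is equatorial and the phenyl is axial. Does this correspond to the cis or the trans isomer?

cis

C1 and C2 have opposite parity, so their axial bonds point in opposite directions.
With opposite-parity carbons, two substituents on the same face are one axial and one equatorial; opposite faces give both axial or both equatorial.
Here the groups are equatorial/axial → same face → cis.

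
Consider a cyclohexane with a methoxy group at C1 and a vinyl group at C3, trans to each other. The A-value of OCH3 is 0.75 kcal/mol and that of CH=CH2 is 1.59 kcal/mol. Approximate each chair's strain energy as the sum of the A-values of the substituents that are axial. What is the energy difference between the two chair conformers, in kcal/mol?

C1 and C3 have the same parity, so for the trans isomer the two substituents are one axial and one equatorial in each chair.
Chair I (methoxy axial, vinyl equatorial): E = 0.75 kcal/mol.
Chair II (methoxy equatorial, vinyl axial): E = 1.59 kcal/mol.
ΔE = 1.59 − 0.75 = 0.84 kcal/mol; chair I is more stable.

0.84 kcal/mol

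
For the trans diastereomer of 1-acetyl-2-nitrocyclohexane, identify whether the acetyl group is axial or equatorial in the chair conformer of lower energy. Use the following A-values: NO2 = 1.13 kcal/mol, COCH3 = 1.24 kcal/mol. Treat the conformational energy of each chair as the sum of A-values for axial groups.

C1 and C2 have opposite parity, so for the trans isomer the two substituents are e,e in one chair and a,a in the other.
Chair I (nitro axial, acetyl axial): E = 2.37 kcal/mol.
Chair II (nitro equatorial, acetyl equatorial): E = 0.00 kcal/mol.
Chair II is the more stable (lower-energy) conformer, and in that chair the acetyl group is equatorial.

equatorial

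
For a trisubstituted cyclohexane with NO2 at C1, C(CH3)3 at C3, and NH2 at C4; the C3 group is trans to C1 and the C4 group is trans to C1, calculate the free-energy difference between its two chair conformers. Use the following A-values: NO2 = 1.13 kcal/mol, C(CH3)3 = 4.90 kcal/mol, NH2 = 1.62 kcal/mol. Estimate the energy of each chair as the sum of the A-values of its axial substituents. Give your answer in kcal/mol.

Chair I (nitro axial, tert-butyl equatorial, amino axial): E = 2.75 kcal/mol.
Chair II (nitro equatorial, tert-butyl axial, amino equatorial): E = 4.90 kcal/mol.
ΔE = 4.90 − 2.75 = 2.15 kcal/mol; chair I is more stable.

2.15 kcal/mol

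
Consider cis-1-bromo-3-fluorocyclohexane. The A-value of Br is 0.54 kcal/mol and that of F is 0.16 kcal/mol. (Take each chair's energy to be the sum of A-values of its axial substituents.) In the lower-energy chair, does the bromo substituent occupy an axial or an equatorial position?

equatorial

C1 and C3 have the same parity, so for the cis isomer the two substituents are e,e in one chair and a,a in the other.
Chair I (bromo axial, fluoro axial): E = 0.70 kcal/mol.
Chair II (bromo equatorial, fluoro equatorial): E = 0.00 kcal/mol.
Chair II is the more stable (lower-energy) conformer, and in that chair the bromo group is equatorial.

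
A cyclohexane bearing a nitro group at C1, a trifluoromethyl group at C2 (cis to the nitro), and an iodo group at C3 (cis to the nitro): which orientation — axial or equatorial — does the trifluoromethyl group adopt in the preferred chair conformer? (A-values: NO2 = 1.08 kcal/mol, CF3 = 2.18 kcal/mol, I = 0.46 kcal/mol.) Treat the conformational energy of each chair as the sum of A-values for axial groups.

Chair I (nitro axial, trifluoromethyl equatorial, iodo axial): E = 1.54 kcal/mol.
Chair II (nitro equatorial, trifluoromethyl axial, iodo equatorial): E = 2.18 kcal/mol.
Chair I is the more stable (lower-energy) conformer, and in that chair the trifluoromethyl group is equatorial.

equatorial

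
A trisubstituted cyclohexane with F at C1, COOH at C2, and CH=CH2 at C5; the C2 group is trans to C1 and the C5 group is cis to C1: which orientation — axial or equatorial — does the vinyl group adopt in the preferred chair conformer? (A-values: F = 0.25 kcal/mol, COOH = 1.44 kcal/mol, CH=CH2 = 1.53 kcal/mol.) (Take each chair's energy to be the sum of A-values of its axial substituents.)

Chair I (fluoro axial, carboxyl axial, vinyl axial): E = 3.22 kcal/mol.
Chair II (fluoro equatorial, carboxyl equatorial, vinyl equatorial): E = 0.00 kcal/mol.
Chair II is the more stable (lower-energy) conformer, and in that chair the vinyl group is equatorial.

equatorial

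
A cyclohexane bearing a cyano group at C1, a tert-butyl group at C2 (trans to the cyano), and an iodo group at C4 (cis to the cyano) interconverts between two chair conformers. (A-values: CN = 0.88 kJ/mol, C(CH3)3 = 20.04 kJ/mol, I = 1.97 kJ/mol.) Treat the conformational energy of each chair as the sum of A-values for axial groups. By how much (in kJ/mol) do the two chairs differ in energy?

18.95 kJ/mol

Chair I (cyano axial, tert-butyl axial, iodo equatorial): E = 20.92 kJ/mol.
Chair II (cyano equatorial, tert-butyl equatorial, iodo axial): E = 1.97 kJ/mol.
ΔE = 20.92 − 1.97 = 18.95 kJ/mol; chair II is more stable.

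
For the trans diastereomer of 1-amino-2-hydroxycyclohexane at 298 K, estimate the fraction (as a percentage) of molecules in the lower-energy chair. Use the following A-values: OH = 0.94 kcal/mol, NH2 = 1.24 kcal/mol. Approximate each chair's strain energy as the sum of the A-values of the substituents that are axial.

97.5%

C1 and C2 have opposite parity, so for the trans isomer the two substituents are e,e in one chair and a,a in the other.
Chair I (hydroxyl axial, amino axial): E = 2.18 kcal/mol; chair II (hydroxyl equatorial, amino equatorial): E = 0.00 kcal/mol.
ΔG = 2.18 kcal/mol between the two chairs.
K = exp(ΔG/RT) with R = 1.987×10⁻³ kcal mol⁻¹ K⁻¹ and T = 298 K gives K ≈ 39.7.
Fraction in the lower-energy chair = K/(K+1) = 97.5%.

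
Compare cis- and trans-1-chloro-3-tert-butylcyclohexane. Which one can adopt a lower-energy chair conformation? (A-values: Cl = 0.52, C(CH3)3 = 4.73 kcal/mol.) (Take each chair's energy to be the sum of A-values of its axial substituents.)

At 1,3 positions (parity same): cis → (e,e or a,a); trans → (a,e or e,a).
Best chair for cis: E = 0.00 kcal/mol; best chair for trans: E = 0.52 kcal/mol.
The cis isomer is lower by 0.52 kcal/mol.

cis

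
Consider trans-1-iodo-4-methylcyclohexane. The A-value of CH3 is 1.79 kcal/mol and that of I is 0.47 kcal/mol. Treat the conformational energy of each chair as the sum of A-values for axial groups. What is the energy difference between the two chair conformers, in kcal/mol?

C1 and C4 have opposite parity, so for the trans isomer the two substituents are e,e in one chair and a,a in the other.
Chair I (methyl axial, iodo axial): E = 2.26 kcal/mol.
Chair II (methyl equatorial, iodo equatorial): E = 0.00 kcal/mol.
ΔE = 2.26 − 0.00 = 2.26 kcal/mol; chair II is more stable.

2.26 kcal/mol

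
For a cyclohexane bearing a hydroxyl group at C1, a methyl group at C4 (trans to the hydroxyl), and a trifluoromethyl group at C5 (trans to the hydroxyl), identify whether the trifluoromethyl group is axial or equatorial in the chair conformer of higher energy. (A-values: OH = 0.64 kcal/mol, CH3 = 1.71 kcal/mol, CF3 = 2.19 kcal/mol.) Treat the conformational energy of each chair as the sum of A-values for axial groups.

equatorial

Chair I (hydroxyl axial, methyl axial, trifluoromethyl equatorial): E = 2.35 kcal/mol.
Chair II (hydroxyl equatorial, methyl equatorial, trifluoromethyl axial): E = 2.19 kcal/mol.
Chair I is the less stable (higher-energy) conformer, and in that chair the trifluoromethyl group is equatorial.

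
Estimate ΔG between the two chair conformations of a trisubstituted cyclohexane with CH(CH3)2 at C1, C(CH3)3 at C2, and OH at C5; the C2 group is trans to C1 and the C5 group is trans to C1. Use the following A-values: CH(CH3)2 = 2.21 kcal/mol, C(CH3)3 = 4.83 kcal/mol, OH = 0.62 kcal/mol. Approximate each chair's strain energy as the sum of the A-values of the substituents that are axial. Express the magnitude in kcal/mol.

Chair I (isopropyl axial, tert-butyl axial, hydroxyl equatorial): E = 7.04 kcal/mol.
Chair II (isopropyl equatorial, tert-butyl equatorial, hydroxyl axial): E = 0.62 kcal/mol.
ΔE = 7.04 − 0.62 = 6.42 kcal/mol; chair II is more stable.

6.42 kcal/mol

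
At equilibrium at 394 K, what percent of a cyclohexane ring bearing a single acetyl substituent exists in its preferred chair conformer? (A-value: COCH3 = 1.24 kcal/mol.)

One chair has the acetyl group axial (E = 1.24 kcal/mol) and the other has it equatorial (E = 0).
ΔG = 1.24 kcal/mol between the two chairs.
K = exp(ΔG/RT) with R = 1.987×10⁻³ kcal mol⁻¹ K⁻¹ and T = 394 K gives K ≈ 4.87.
Fraction in the lower-energy chair = K/(K+1) = 83.0%.

83.0%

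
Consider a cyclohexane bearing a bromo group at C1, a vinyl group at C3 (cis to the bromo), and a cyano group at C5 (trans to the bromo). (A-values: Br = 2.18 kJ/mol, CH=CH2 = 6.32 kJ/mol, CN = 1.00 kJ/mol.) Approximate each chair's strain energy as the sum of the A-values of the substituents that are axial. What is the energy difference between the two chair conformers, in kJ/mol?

Chair I (bromo axial, vinyl axial, cyano equatorial): E = 8.50 kJ/mol.
Chair II (bromo equatorial, vinyl equatorial, cyano axial): E = 1.00 kJ/mol.
ΔE = 8.50 − 1.00 = 7.50 kJ/mol; chair II is more stable.

7.50 kJ/mol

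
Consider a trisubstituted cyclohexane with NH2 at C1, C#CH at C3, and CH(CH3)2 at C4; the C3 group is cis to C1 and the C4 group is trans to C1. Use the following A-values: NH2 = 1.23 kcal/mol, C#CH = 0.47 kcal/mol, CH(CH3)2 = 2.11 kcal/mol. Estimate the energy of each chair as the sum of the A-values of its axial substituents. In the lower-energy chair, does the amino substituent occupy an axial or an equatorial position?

Chair I (amino axial, ethynyl axial, isopropyl axial): E = 3.81 kcal/mol.
Chair II (amino equatorial, ethynyl equatorial, isopropyl equatorial): E = 0.00 kcal/mol.
Chair II is the more stable (lower-energy) conformer, and in that chair the amino group is equatorial.

equatorial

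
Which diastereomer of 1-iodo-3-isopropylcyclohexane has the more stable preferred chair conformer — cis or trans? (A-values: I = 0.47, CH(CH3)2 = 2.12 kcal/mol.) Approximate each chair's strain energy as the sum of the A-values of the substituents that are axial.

At 1,3 positions (parity same): cis → (e,e or a,a); trans → (a,e or e,a).
Best chair for cis: E = 0.00 kcal/mol; best chair for trans: E = 0.47 kcal/mol.
The cis isomer is lower by 0.47 kcal/mol.

cis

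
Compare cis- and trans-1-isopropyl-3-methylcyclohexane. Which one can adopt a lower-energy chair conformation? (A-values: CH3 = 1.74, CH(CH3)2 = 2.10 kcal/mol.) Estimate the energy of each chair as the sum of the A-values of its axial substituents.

At 1,3 positions (parity same): cis → (e,e or a,a); trans → (a,e or e,a).
Best chair for cis: E = 0.00 kcal/mol; best chair for trans: E = 1.74 kcal/mol.
The cis isomer is lower by 1.74 kcal/mol.

cis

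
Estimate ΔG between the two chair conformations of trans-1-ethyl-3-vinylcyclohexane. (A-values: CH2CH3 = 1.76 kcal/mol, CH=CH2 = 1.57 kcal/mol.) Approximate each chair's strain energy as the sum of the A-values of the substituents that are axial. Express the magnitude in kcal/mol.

0.19 kcal/mol

C1 and C3 have the same parity, so for the trans isomer the two substituents are one axial and one equatorial in each chair.
Chair I (ethyl axial, vinyl equatorial): E = 1.76 kcal/mol.
Chair II (ethyl equatorial, vinyl axial): E = 1.57 kcal/mol.
ΔE = 1.76 − 1.57 = 0.19 kcal/mol; chair II is more stable.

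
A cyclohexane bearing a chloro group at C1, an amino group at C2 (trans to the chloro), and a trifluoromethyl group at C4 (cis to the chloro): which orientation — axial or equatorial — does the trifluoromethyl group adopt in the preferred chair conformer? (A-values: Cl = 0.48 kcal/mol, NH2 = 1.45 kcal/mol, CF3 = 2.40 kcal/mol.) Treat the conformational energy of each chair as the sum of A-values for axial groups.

equatorial

Chair I (chloro axial, amino axial, trifluoromethyl equatorial): E = 1.93 kcal/mol.
Chair II (chloro equatorial, amino equatorial, trifluoromethyl axial): E = 2.40 kcal/mol.
Chair I is the more stable (lower-energy) conformer, and in that chair the trifluoromethyl group is equatorial.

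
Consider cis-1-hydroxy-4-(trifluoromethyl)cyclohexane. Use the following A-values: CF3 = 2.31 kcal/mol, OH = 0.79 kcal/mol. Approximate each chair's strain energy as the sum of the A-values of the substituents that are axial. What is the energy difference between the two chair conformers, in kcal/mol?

C1 and C4 have opposite parity, so for the cis isomer the two substituents are one axial and one equatorial in each chair.
Chair I (trifluoromethyl axial, hydroxyl equatorial): E = 2.31 kcal/mol.
Chair II (trifluoromethyl equatorial, hydroxyl axial): E = 0.79 kcal/mol.
ΔE = 2.31 − 0.79 = 1.52 kcal/mol; chair II is more stable.

1.52 kcal/mol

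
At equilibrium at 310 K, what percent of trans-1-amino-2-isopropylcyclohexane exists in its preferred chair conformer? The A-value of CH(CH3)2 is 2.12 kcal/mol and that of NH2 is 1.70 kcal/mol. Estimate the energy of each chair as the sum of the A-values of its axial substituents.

99.8%

C1 and C2 have opposite parity, so for the trans isomer the two substituents are e,e in one chair and a,a in the other.
Chair I (isopropyl axial, amino axial): E = 3.82 kcal/mol; chair II (isopropyl equatorial, amino equatorial): E = 0.00 kcal/mol.
ΔG = 3.82 kcal/mol between the two chairs.
K = exp(ΔG/RT) with R = 1.987×10⁻³ kcal mol⁻¹ K⁻¹ and T = 310 K gives K ≈ 494.
Fraction in the lower-energy chair = K/(K+1) = 99.8%.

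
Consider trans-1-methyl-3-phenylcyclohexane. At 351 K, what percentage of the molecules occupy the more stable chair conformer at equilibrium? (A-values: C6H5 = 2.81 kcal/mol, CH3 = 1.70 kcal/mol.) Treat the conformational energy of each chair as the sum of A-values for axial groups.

83.1%

C1 and C3 have the same parity, so for the trans isomer the two substituents are one axial and one equatorial in each chair.
Chair I (phenyl axial, methyl equatorial): E = 2.81 kcal/mol; chair II (phenyl equatorial, methyl axial): E = 1.70 kcal/mol.
ΔG = 1.11 kcal/mol between the two chairs.
K = exp(ΔG/RT) with R = 1.987×10⁻³ kcal mol⁻¹ K⁻¹ and T = 351 K gives K ≈ 4.91.
Fraction in the lower-energy chair = K/(K+1) = 83.1%.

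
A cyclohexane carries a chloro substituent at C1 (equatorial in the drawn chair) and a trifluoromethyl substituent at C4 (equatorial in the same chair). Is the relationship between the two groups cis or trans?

trans

C1 and C4 have opposite parity, so their axial bonds point in opposite directions.
With opposite-parity carbons, two substituents on the same face are one axial and one equatorial; opposite faces give both axial or both equatorial.
Here the groups are equatorial/equatorial → opposite face → trans.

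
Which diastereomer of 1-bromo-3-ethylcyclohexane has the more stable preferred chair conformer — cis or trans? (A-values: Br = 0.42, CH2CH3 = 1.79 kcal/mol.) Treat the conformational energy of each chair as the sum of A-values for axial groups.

At 1,3 positions (parity same): cis → (e,e or a,a); trans → (a,e or e,a).
Best chair for cis: E = 0.00 kcal/mol; best chair for trans: E = 0.42 kcal/mol.
The cis isomer is lower by 0.42 kcal/mol.

cis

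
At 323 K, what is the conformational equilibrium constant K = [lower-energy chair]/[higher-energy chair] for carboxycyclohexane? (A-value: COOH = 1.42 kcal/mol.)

K ≈ 9.14

One chair has the carboxyl group axial (E = 1.42 kcal/mol) and the other has it equatorial (E = 0).
ΔG = 1.42 kcal/mol between the two chairs.
K = exp(ΔG/RT) with R = 1.987×10⁻³ kcal mol⁻¹ K⁻¹ and T = 323 K gives K ≈ 9.14.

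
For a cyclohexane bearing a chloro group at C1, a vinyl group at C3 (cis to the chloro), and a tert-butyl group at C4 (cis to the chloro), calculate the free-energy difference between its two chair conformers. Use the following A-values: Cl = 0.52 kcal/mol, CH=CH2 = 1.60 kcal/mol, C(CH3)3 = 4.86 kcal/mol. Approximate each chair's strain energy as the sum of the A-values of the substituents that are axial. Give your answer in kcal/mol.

Chair I (chloro axial, vinyl axial, tert-butyl equatorial): E = 2.12 kcal/mol.
Chair II (chloro equatorial, vinyl equatorial, tert-butyl axial): E = 4.86 kcal/mol.
ΔE = 4.86 − 2.12 = 2.74 kcal/mol; chair I is more stable.

2.74 kcal/mol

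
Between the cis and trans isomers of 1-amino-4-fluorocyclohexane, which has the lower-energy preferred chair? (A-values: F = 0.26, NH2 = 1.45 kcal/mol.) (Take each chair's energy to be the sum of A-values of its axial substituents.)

At 1,4 positions (parity opposite): cis → (a,e or e,a); trans → (e,e or a,a).
Best chair for cis: E = 0.26 kcal/mol; best chair for trans: E = 0.00 kcal/mol.
The trans isomer is lower by 0.26 kcal/mol.

trans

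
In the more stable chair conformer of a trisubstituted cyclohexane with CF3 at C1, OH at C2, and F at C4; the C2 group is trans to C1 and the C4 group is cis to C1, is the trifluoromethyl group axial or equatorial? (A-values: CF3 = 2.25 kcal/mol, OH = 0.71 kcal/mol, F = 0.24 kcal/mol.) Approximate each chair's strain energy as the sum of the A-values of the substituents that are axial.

Chair I (trifluoromethyl axial, hydroxyl axial, fluoro equatorial): E = 2.96 kcal/mol.
Chair II (trifluoromethyl equatorial, hydroxyl equatorial, fluoro axial): E = 0.24 kcal/mol.
Chair II is the more stable (lower-energy) conformer, and in that chair the trifluoromethyl group is equatorial.

equatorial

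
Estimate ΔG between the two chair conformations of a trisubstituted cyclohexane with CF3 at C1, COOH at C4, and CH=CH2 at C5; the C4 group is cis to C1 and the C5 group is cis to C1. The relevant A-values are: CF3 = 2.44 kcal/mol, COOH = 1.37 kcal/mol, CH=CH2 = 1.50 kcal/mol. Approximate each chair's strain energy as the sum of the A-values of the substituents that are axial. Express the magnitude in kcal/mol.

2.57 kcal/mol

Chair I (trifluoromethyl axial, carboxyl equatorial, vinyl axial): E = 3.94 kcal/mol.
Chair II (trifluoromethyl equatorial, carboxyl axial, vinyl equatorial): E = 1.37 kcal/mol.
ΔE = 3.94 − 1.37 = 2.57 kcal/mol; chair II is more stable.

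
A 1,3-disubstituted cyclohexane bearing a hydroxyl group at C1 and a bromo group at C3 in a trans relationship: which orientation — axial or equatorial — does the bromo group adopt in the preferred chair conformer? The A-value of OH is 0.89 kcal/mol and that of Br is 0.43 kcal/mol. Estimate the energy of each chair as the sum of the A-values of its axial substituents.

axial

C1 and C3 have the same parity, so for the trans isomer the two substituents are one axial and one equatorial in each chair.
Chair I (hydroxyl axial, bromo equatorial): E = 0.89 kcal/mol.
Chair II (hydroxyl equatorial, bromo axial): E = 0.43 kcal/mol.
Chair II is the more stable (lower-energy) conformer, and in that chair the bromo group is axial.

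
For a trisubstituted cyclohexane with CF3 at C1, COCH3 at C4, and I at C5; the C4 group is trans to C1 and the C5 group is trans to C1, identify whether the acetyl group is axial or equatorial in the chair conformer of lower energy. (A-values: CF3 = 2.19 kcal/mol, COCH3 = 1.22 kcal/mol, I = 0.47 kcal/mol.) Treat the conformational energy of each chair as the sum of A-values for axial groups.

Chair I (trifluoromethyl axial, acetyl axial, iodo equatorial): E = 3.41 kcal/mol.
Chair II (trifluoromethyl equatorial, acetyl equatorial, iodo axial): E = 0.47 kcal/mol.
Chair II is the more stable (lower-energy) conformer, and in that chair the acetyl group is equatorial.

equatorial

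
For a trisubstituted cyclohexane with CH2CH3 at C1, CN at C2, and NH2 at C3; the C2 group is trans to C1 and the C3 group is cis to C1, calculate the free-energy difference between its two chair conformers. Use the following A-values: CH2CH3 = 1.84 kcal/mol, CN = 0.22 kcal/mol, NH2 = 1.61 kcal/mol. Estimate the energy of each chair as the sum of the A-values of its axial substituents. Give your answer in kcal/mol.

Chair I (ethyl axial, cyano axial, amino axial): E = 3.67 kcal/mol.
Chair II (ethyl equatorial, cyano equatorial, amino equatorial): E = 0.00 kcal/mol.
ΔE = 3.67 − 0.00 = 3.67 kcal/mol; chair II is more stable.

3.67 kcal/mol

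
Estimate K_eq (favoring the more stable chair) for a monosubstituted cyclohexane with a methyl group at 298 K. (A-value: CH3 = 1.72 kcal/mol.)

K ≈ 18.3

One chair has the methyl group axial (E = 1.72 kcal/mol) and the other has it equatorial (E = 0).
ΔG = 1.72 kcal/mol between the two chairs.
K = exp(ΔG/RT) with R = 1.987×10⁻³ kcal mol⁻¹ K⁻¹ and T = 298 K gives K ≈ 18.3.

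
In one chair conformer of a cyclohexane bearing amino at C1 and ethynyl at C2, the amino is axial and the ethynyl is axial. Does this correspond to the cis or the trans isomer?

trans

C1 and C2 have opposite parity, so their axial bonds point in opposite directions.
With opposite-parity carbons, two substituents on the same face are one axial and one equatorial; opposite faces give both axial or both equatorial.
Here the groups are axial/axial → opposite face → trans.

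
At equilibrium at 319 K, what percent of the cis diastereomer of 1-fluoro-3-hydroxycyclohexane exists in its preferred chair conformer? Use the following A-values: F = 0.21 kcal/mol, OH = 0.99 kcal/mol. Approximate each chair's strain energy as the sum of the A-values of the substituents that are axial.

86.9%

C1 and C3 have the same parity, so for the cis isomer the two substituents are e,e in one chair and a,a in the other.
Chair I (fluoro axial, hydroxyl axial): E = 1.20 kcal/mol; chair II (fluoro equatorial, hydroxyl equatorial): E = 0.00 kcal/mol.
ΔG = 1.20 kcal/mol between the two chairs.
K = exp(ΔG/RT) with R = 1.987×10⁻³ kcal mol⁻¹ K⁻¹ and T = 319 K gives K ≈ 6.64.
Fraction in the lower-energy chair = K/(K+1) = 86.9%.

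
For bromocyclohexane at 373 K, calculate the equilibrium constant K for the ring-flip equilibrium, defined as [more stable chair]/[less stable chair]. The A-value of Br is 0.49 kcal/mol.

One chair has the bromo group axial (E = 0.49 kcal/mol) and the other has it equatorial (E = 0).
ΔG = 0.49 kcal/mol between the two chairs.
K = exp(ΔG/RT) with R = 1.987×10⁻³ kcal mol⁻¹ K⁻¹ and T = 373 K gives K ≈ 1.94.

K ≈ 1.94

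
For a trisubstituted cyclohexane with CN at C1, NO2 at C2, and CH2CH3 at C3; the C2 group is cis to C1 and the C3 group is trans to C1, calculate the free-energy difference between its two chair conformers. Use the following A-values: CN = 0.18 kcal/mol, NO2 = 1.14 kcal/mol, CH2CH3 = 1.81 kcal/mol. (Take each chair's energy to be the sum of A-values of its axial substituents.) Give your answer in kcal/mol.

Chair I (cyano axial, nitro equatorial, ethyl equatorial): E = 0.18 kcal/mol.
Chair II (cyano equatorial, nitro axial, ethyl axial): E = 2.95 kcal/mol.
ΔE = 2.95 − 0.18 = 2.77 kcal/mol; chair I is more stable.

2.77 kcal/mol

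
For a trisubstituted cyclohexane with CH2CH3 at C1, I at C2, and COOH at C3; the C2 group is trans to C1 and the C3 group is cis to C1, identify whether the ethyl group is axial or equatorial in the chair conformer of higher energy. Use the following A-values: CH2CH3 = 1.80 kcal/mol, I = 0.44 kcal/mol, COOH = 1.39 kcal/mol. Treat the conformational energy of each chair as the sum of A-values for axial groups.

axial

Chair I (ethyl axial, iodo axial, carboxyl axial): E = 3.63 kcal/mol.
Chair II (ethyl equatorial, iodo equatorial, carboxyl equatorial): E = 0.00 kcal/mol.
Chair I is the less stable (higher-energy) conformer, and in that chair the ethyl group is axial.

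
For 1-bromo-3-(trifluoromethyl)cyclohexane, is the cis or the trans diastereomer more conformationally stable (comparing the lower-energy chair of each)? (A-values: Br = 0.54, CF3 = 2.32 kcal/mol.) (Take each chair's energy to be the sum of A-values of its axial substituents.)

At 1,3 positions (parity same): cis → (e,e or a,a); trans → (a,e or e,a).
Best chair for cis: E = 0.00 kcal/mol; best chair for trans: E = 0.54 kcal/mol.
The cis isomer is lower by 0.54 kcal/mol.

cis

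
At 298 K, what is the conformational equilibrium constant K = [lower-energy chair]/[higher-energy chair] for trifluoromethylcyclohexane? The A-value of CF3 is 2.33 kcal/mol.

One chair has the trifluoromethyl group axial (E = 2.33 kcal/mol) and the other has it equatorial (E = 0).
ΔG = 2.33 kcal/mol between the two chairs.
K = exp(ΔG/RT) with R = 1.987×10⁻³ kcal mol⁻¹ K⁻¹ and T = 298 K gives K ≈ 51.2.

K ≈ 51.2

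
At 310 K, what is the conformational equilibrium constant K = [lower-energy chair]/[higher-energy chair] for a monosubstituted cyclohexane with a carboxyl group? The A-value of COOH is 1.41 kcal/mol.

One chair has the carboxyl group axial (E = 1.41 kcal/mol) and the other has it equatorial (E = 0).
ΔG = 1.41 kcal/mol between the two chairs.
K = exp(ΔG/RT) with R = 1.987×10⁻³ kcal mol⁻¹ K⁻¹ and T = 310 K gives K ≈ 9.87.

K ≈ 9.87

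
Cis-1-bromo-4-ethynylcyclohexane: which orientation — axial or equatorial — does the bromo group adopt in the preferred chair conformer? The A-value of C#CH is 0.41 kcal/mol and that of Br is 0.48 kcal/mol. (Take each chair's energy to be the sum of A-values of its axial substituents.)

equatorial

C1 and C4 have opposite parity, so for the cis isomer the two substituents are one axial and one equatorial in each chair.
Chair I (ethynyl axial, bromo equatorial): E = 0.41 kcal/mol.
Chair II (ethynyl equatorial, bromo axial): E = 0.48 kcal/mol.
Chair I is the more stable (lower-energy) conformer, and in that chair the bromo group is equatorial.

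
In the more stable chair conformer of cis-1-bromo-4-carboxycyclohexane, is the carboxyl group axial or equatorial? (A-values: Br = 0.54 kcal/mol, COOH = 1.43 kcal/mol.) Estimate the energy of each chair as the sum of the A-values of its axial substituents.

C1 and C4 have opposite parity, so for the cis isomer the two substituents are one axial and one equatorial in each chair.
Chair I (bromo axial, carboxyl equatorial): E = 0.54 kcal/mol.
Chair II (bromo equatorial, carboxyl axial): E = 1.43 kcal/mol.
Chair I is the more stable (lower-energy) conformer, and in that chair the carboxyl group is equatorial.

equatorial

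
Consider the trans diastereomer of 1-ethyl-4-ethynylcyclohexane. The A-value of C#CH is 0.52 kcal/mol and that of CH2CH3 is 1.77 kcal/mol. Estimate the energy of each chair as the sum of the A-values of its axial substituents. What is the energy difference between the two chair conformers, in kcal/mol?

2.29 kcal/mol

C1 and C4 have opposite parity, so for the trans isomer the two substituents are e,e in one chair and a,a in the other.
Chair I (ethynyl axial, ethyl axial): E = 2.29 kcal/mol.
Chair II (ethynyl equatorial, ethyl equatorial): E = 0.00 kcal/mol.
ΔE = 2.29 − 0.00 = 2.29 kcal/mol; chair II is more stable.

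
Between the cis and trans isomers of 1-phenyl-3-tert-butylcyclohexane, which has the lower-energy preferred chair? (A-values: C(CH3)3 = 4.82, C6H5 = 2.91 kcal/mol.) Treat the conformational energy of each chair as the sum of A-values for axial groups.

cis

At 1,3 positions (parity same): cis → (e,e or a,a); trans → (a,e or e,a).
Best chair for cis: E = 0.00 kcal/mol; best chair for trans: E = 2.91 kcal/mol.
The cis isomer is lower by 2.91 kcal/mol.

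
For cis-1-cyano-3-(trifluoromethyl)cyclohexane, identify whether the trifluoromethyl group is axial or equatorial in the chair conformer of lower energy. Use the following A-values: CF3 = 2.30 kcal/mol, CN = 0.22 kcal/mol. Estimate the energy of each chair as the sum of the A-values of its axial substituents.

C1 and C3 have the same parity, so for the cis isomer the two substituents are e,e in one chair and a,a in the other.
Chair I (trifluoromethyl axial, cyano axial): E = 2.52 kcal/mol.
Chair II (trifluoromethyl equatorial, cyano equatorial): E = 0.00 kcal/mol.
Chair II is the more stable (lower-energy) conformer, and in that chair the trifluoromethyl group is equatorial.

equatorial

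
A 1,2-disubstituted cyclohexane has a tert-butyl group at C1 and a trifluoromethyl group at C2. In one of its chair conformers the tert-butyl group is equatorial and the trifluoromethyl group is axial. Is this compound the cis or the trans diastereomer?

cis

C1 and C2 have opposite parity, so their axial bonds point in opposite directions.
With opposite-parity carbons, two substituents on the same face are one axial and one equatorial; opposite faces give both axial or both equatorial.
Here the groups are equatorial/axial → same face → cis.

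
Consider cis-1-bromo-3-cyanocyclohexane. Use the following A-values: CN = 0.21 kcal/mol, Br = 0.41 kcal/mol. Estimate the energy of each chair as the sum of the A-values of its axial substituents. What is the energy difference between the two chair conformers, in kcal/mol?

0.62 kcal/mol

C1 and C3 have the same parity, so for the cis isomer the two substituents are e,e in one chair and a,a in the other.
Chair I (cyano axial, bromo axial): E = 0.62 kcal/mol.
Chair II (cyano equatorial, bromo equatorial): E = 0.00 kcal/mol.
ΔE = 0.62 − 0.00 = 0.62 kcal/mol; chair II is more stable.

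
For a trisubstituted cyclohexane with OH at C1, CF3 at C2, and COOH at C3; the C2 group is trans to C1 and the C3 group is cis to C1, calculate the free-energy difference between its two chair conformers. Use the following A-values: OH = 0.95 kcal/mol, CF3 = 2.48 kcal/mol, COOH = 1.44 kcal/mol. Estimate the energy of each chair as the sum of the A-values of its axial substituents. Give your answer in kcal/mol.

Chair I (hydroxyl axial, trifluoromethyl axial, carboxyl axial): E = 4.87 kcal/mol.
Chair II (hydroxyl equatorial, trifluoromethyl equatorial, carboxyl equatorial): E = 0.00 kcal/mol.
ΔE = 4.87 − 0.00 = 4.87 kcal/mol; chair II is more stable.

4.87 kcal/mol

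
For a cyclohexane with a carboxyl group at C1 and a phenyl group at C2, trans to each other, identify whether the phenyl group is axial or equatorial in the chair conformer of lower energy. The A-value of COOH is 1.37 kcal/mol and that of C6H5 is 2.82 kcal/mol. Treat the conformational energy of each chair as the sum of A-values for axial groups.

equatorial

C1 and C2 have opposite parity, so for the trans isomer the two substituents are e,e in one chair and a,a in the other.
Chair I (carboxyl axial, phenyl axial): E = 4.19 kcal/mol.
Chair II (carboxyl equatorial, phenyl equatorial): E = 0.00 kcal/mol.
Chair II is the more stable (lower-energy) conformer, and in that chair the phenyl group is equatorial.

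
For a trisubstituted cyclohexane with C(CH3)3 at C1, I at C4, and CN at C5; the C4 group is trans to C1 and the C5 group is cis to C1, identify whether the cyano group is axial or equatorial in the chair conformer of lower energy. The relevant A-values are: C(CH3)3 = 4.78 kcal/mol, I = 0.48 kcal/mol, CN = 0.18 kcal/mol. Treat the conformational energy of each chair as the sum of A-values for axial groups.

equatorial

Chair I (tert-butyl axial, iodo axial, cyano axial): E = 5.44 kcal/mol.
Chair II (tert-butyl equatorial, iodo equatorial, cyano equatorial): E = 0.00 kcal/mol.
Chair II is the more stable (lower-energy) conformer, and in that chair the cyano group is equatorial.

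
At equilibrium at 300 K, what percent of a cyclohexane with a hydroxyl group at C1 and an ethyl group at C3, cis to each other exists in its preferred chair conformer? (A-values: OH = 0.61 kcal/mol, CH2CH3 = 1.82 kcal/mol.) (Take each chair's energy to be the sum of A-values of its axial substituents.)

C1 and C3 have the same parity, so for the cis isomer the two substituents are e,e in one chair and a,a in the other.
Chair I (hydroxyl axial, ethyl axial): E = 2.43 kcal/mol; chair II (hydroxyl equatorial, ethyl equatorial): E = 0.00 kcal/mol.
ΔG = 2.43 kcal/mol between the two chairs.
K = exp(ΔG/RT) with R = 1.987×10⁻³ kcal mol⁻¹ K⁻¹ and T = 300 K gives K ≈ 58.9.
Fraction in the lower-energy chair = K/(K+1) = 98.3%.

98.3%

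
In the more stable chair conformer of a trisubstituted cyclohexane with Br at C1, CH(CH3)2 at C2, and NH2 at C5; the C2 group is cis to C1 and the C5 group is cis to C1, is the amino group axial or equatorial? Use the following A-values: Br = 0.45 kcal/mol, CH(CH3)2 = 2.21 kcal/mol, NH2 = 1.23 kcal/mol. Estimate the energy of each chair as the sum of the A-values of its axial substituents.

Chair I (bromo axial, isopropyl equatorial, amino axial): E = 1.68 kcal/mol.
Chair II (bromo equatorial, isopropyl axial, amino equatorial): E = 2.21 kcal/mol.
Chair I is the more stable (lower-energy) conformer, and in that chair the amino group is axial.

axial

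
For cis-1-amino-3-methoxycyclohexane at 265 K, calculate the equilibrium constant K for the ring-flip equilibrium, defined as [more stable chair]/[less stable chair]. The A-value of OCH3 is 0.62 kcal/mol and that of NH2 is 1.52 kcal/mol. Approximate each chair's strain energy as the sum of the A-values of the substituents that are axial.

K ≈ 58.2

C1 and C3 have the same parity, so for the cis isomer the two substituents are e,e in one chair and a,a in the other.
Chair I (methoxy axial, amino axial): E = 2.14 kcal/mol; chair II (methoxy equatorial, amino equatorial): E = 0.00 kcal/mol.
ΔG = 2.14 kcal/mol between the two chairs.
K = exp(ΔG/RT) with R = 1.987×10⁻³ kcal mol⁻¹ K⁻¹ and T = 265 K gives K ≈ 58.2.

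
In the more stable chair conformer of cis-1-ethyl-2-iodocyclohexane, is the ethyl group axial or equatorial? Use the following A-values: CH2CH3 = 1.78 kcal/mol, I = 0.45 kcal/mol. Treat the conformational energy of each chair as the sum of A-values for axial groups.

C1 and C2 have opposite parity, so for the cis isomer the two substituents are one axial and one equatorial in each chair.
Chair I (ethyl axial, iodo equatorial): E = 1.78 kcal/mol.
Chair II (ethyl equatorial, iodo axial): E = 0.45 kcal/mol.
Chair II is the more stable (lower-energy) conformer, and in that chair the ethyl group is equatorial.

equatorial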